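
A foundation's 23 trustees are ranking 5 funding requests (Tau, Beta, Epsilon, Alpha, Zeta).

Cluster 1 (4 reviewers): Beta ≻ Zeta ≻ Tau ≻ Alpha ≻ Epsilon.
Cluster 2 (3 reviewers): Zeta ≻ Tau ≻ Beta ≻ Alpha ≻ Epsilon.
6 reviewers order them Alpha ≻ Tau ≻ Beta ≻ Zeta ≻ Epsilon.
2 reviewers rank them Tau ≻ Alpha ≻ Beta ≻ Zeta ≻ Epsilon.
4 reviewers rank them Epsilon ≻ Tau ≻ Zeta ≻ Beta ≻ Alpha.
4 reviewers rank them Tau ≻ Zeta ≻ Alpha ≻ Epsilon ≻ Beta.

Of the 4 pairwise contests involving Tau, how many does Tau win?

4

Tau against each rival (23 reviewers):
Tau vs Beta: Tau, 19–4.
Tau vs Epsilon: Tau is ranked higher on 4+3+6+2+4 = 19 ballots, Epsilon on 4. Tau wins 19–4.
Tau vs Alpha: Tau, 17–6.
Tau vs Zeta: Tau, 16–7.
Tau beats Beta, Epsilon, Alpha, Zeta — 4 pairwise wins.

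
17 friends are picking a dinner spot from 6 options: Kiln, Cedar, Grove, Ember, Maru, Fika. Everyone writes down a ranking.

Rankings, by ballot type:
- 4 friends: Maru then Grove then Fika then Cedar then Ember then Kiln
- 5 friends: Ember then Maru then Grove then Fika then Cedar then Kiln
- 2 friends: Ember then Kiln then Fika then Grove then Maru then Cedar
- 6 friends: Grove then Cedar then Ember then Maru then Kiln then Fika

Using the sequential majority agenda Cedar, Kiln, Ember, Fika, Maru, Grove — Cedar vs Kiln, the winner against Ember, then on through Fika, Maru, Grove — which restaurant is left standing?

Round 1: Cedar vs Kiln — 15–2, Cedar advances.
Round 2: Cedar vs Ember — 10–7, Cedar advances.
Round 3: Cedar vs Fika — 6–11, Fika advances.
Round 4: Fika vs Maru — 2–15, Maru advances.
Round 5: Maru vs Grove — 9–8, Maru advances.
Maru survives the agenda.

Maru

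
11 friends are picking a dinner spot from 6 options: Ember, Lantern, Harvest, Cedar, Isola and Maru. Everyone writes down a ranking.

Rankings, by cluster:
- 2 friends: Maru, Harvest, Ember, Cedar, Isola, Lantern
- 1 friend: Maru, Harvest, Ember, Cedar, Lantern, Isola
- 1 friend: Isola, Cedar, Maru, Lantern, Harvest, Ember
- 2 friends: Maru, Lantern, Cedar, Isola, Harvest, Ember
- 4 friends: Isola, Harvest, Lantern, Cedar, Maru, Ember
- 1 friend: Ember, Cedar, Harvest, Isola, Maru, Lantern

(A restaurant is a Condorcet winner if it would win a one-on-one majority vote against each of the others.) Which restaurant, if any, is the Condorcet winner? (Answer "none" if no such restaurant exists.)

none

Pairwise majorities:
Ember vs Lantern: 2+1+1 = 4 for Ember, 7 for Lantern — Lantern by 7–4.
Ember–Harvest: Harvest 10–1.
Ember vs Cedar: Ember is ranked higher on 2+1+1 = 4 ballots, Cedar on 7. Cedar wins 7–4.
Ember vs Isola: Ember is ranked higher on 2+1+1 = 4 ballots, Isola on 7. Isola wins 7–4.
Ember–Maru: Maru 10–1.
Lantern–Harvest: Harvest 8–3.
Lantern vs Cedar: Lantern, 6–5.
Lantern vs Isola: 3 to 8, Isola.
Lantern vs Maru: Lantern is ranked higher on 4 ballots, Maru on 7. Maru wins 7–4.
Harvest–Cedar: Harvest 7–4.
Harvest vs Isola: 2+1+1 = 4 for Harvest, 7 for Isola — Isola by 7–4.
Harvest vs Maru: Harvest preferred on 4+1 = 5 ballots; Maru wins 6–5.
Cedar vs Isola: Cedar, 6–5.
Cedar–Maru: Cedar 6–5.
Isola–Maru: Isola 6–5.
Each restaurant drops at least one matchup (Ember loses to Lantern; Lantern loses to Harvest; Harvest loses to Isola; Cedar loses to Lantern; Isola loses to Cedar; Maru loses to Cedar); the cycle Lantern > Cedar > Isola > Lantern rules out a Condorcet winner.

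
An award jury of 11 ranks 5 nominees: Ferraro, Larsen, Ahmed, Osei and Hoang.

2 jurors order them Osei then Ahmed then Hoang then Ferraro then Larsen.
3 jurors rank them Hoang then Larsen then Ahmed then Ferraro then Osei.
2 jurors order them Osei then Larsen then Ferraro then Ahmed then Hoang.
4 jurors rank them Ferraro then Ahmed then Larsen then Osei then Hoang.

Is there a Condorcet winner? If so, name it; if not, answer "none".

Ferraro

Check each pair by majority over 11 ballots:
Ferraro–Larsen: Ferraro 6–5.
Ferraro vs Ahmed: 2+4 = 6 for Ferraro, 5 for Ahmed — Ferraro by 6–5.
Ferraro vs Osei: Ferraro preferred on 3+4 = 7 ballots; Ferraro wins 7–4.
Ferraro–Hoang: Ferraro 6–5.
Larsen vs Ahmed: Ahmed wins 6–5.
Larsen vs Osei: Larsen preferred on 3+4 = 7 ballots; Larsen wins 7–4.
Larsen–Hoang: Larsen 6–5.
Ahmed–Osei: Ahmed 7–4.
Ahmed vs Hoang: Ahmed is ranked higher on 2+2+4 = 8 ballots, Hoang on 3. Ahmed wins 8–3.
Osei vs Hoang: Osei is ranked higher on 2+2+4 = 8 ballots, Hoang on 3. Osei wins 8–3.
Only Ferraro has no losses; Ferraro is the Condorcet winner.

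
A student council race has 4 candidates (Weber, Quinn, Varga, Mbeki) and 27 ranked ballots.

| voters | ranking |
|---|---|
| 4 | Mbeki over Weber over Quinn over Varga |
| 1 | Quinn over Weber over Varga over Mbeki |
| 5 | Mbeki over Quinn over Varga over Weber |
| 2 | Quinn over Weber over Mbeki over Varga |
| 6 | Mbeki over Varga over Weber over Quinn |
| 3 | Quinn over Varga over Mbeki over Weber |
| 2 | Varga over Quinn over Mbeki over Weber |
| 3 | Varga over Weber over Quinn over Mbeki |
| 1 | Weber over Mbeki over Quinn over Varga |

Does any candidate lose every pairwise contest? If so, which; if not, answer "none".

Pairwise majorities:
Weber vs Quinn: Weber, 14–13.
Weber vs Varga: Varga, 19–8.
Weber vs Mbeki: Weber is ranked higher on 1+2+3+1 = 7 ballots, Mbeki on 20. Mbeki wins 20–7.
Quinn vs Varga: Quinn is ranked higher on 4+1+5+2+3+1 = 16 ballots, Varga on 11. Quinn wins 16–11.
Quinn vs Mbeki: Mbeki wins 16–11.
Varga vs Mbeki: Mbeki wins 18–9.
Every candidate wins at least one matchup (Weber beats Quinn; Quinn beats Varga; Varga beats Weber; Mbeki beats Weber), so there is no Condorcet loser.

none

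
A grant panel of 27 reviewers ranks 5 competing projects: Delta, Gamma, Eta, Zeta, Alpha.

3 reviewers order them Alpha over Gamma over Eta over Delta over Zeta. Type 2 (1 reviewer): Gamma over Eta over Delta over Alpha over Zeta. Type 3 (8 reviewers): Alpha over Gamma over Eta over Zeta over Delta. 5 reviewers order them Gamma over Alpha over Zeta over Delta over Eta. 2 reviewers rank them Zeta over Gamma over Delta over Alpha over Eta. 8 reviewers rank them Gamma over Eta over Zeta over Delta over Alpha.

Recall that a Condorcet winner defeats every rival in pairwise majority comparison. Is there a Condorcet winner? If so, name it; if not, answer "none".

Gamma

Check each pair by majority over 27 ballots:
Delta vs Gamma: 0 to 27, Gamma.
Delta vs Eta: 5+2 = 7 for Delta, 20 for Eta — Eta by 20–7.
Delta vs Zeta: Delta preferred on 3+1 = 4 ballots; Zeta wins 23–4.
Delta vs Alpha: Delta is ranked higher on 1+2+8 = 11 ballots, Alpha on 16. Alpha wins 16–11.
Gamma vs Eta: 3+1+8+5+2+8 = 27 for Gamma, 0 for Eta — Gamma by 27–0.
Gamma vs Zeta: Gamma preferred on 3+1+8+5+8 = 25 ballots; Gamma wins 25–2.
Gamma vs Alpha: 1+5+2+8 = 16 for Gamma, 11 for Alpha — Gamma by 16–11.
Eta vs Zeta: Eta preferred on 3+1+8+8 = 20 ballots; Eta wins 20–7.
Eta vs Alpha: 1+8 = 9 for Eta, 18 for Alpha — Alpha by 18–9.
Zeta vs Alpha: Zeta preferred on 2+8 = 10 ballots; Alpha wins 17–10.
Gamma defeats every rival head-to-head and is the Condorcet winner.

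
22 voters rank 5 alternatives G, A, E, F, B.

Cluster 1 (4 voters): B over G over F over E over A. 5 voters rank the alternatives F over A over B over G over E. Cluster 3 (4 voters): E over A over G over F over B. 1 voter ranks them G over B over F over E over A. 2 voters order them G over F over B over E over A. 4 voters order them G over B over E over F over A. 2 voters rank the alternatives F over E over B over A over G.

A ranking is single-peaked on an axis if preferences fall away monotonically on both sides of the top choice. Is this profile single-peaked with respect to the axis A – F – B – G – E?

Axis positions: A=1, F=2, B=3, G=4, E=5.
Cluster 1 (peak B at position 3): ranking walks positions 3-4-2-5-1, expanding outward from the peak — single-peaked.
Cluster 2 (peak F at position 2): ranking walks positions 2-1-3-4-5, expanding outward from the peak — single-peaked.
Cluster 3: ranking walks positions 5-1-4-2-3; A is ranked above G even though G lies between A and the peak E on the axis — preferences dip and rise again. Not single-peaked.
Cluster 4 (peak G at position 4): ranking walks positions 4-3-2-5-1, expanding outward from the peak — single-peaked.
Cluster 5: ranking walks positions 4-2-3-5-1; F is ranked above B even though B lies between F and the peak G on the axis — preferences dip and rise again. Not single-peaked.
Cluster 6 (peak G at position 4): ranking walks positions 4-3-5-2-1, expanding outward from the peak — single-peaked.
Cluster 7: ranking walks positions 2-5-3-1-4; E is ranked above B even though B lies between E and the peak F on the axis — preferences dip and rise again. Not single-peaked.
Cluster 3 violates single-peakedness, so the profile is not single-peaked on this axis.

no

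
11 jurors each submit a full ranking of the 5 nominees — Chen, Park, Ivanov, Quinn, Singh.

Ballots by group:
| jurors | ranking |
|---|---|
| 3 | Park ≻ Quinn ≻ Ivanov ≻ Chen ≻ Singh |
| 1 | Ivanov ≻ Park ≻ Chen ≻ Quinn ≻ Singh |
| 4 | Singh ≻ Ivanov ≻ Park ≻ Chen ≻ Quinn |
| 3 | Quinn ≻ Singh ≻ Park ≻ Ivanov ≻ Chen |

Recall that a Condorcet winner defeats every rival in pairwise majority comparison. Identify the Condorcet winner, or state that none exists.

none

Check each pair by majority over 11 ballots:
Chen–Park: Park 11–0.
Chen vs Ivanov: 0 to 11, Ivanov.
Chen vs Quinn: Chen is ranked higher on 1+4 = 5 ballots, Quinn on 6. Quinn wins 6–5.
Chen vs Singh: Singh, 7–4.
Park vs Ivanov: Park preferred on 3+3 = 6 ballots; Park wins 6–5.
Park vs Quinn: 3+1+4 = 8 for Park, 3 for Quinn — Park by 8–3.
Park–Singh: Singh 7–4.
Ivanov vs Quinn: Ivanov is ranked higher on 1+4 = 5 ballots, Quinn on 6. Quinn wins 6–5.
Ivanov vs Singh: 4 to 7, Singh.
Quinn–Singh: Quinn 7–4.
Every nominee loses at least once (Chen loses to Park; Park loses to Singh; Ivanov loses to Park; Quinn loses to Park; Singh loses to Quinn). The majority relation contains the cycle Park → Quinn → Singh → Park, so there is no Condorcet winner.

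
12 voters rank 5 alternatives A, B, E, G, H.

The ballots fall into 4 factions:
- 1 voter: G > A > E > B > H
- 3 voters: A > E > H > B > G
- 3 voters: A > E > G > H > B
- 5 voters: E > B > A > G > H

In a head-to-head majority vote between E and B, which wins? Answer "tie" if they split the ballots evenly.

Ballots ranking E above B: 1 + 3 + 3 + 5 = 12.
Ballots ranking B above E: 12 − 12 = 0.
E wins the head-to-head 12–0.

E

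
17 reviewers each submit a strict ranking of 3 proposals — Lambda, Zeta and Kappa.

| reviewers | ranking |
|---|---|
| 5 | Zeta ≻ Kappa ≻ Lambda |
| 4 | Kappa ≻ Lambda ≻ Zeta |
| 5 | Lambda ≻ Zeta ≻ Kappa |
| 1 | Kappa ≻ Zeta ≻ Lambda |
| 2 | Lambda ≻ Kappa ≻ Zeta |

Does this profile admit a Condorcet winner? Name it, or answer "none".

none

Head-to-head results (17 reviewers):
Lambda vs Zeta: Lambda is ranked higher on 4+5+2 = 11 ballots, Zeta on 6. Lambda wins 11–6.
Lambda vs Kappa: Lambda is ranked higher on 5+2 = 7 ballots, Kappa on 10. Kappa wins 10–7.
Zeta vs Kappa: 10 to 7, Zeta.
Every project loses at least once (Lambda loses to Kappa; Zeta loses to Lambda; Kappa loses to Zeta). The majority relation contains the cycle Lambda → Zeta → Kappa → Lambda, so there is no Condorcet winner.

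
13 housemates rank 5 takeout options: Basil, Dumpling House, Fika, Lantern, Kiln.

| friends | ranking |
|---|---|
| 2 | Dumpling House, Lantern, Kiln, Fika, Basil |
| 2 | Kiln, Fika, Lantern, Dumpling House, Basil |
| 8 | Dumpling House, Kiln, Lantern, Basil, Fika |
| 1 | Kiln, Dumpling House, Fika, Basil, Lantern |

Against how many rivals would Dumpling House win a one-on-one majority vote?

4

Dumpling House against each rival (13 friends):
Dumpling House vs Basil: Dumpling House wins 13–0.
Dumpling House vs Fika: Dumpling House wins 11–2.
Dumpling House vs Lantern: Dumpling House wins 11–2.
Dumpling House vs Kiln: 2+8 = 10 for Dumpling House, 3 for Kiln — Dumpling House by 10–3.
Dumpling House beats Basil, Fika, Lantern, Kiln — 4 pairwise wins.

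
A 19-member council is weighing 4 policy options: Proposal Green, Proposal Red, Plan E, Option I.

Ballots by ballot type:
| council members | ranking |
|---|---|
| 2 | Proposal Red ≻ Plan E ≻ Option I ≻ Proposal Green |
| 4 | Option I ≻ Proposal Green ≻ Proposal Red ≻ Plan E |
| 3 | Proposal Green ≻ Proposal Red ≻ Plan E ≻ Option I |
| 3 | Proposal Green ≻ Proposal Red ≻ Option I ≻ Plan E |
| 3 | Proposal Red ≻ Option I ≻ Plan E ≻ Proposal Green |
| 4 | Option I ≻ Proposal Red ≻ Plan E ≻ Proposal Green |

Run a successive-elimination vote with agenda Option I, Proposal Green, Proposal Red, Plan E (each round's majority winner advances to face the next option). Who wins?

Round 1: Option I vs Proposal Green — 13–6, Option I advances.
Round 2: Option I vs Proposal Red — 8–11, Proposal Red advances.
Round 3: Proposal Red vs Plan E — 19–0, Proposal Red advances.
The agenda winner is Proposal Red.

Proposal Red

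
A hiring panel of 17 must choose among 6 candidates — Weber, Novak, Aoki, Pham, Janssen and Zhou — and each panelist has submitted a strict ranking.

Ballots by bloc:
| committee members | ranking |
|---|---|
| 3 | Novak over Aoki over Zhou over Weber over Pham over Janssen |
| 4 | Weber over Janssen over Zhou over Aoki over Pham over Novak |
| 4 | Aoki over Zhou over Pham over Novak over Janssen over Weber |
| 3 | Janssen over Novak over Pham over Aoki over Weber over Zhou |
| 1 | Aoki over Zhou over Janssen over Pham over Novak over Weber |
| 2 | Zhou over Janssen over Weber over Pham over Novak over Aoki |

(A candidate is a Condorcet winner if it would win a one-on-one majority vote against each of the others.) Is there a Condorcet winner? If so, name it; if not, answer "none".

Pairwise majorities:
Weber vs Novak: Weber preferred on 4+2 = 6 ballots; Novak wins 11–6.
Weber vs Aoki: 6 to 11, Aoki.
Weber vs Pham: Weber is ranked higher on 3+4+2 = 9 ballots, Pham on 8. Weber wins 9–8.
Weber vs Janssen: 7 to 10, Janssen.
Weber vs Zhou: Weber is ranked higher on 4+3 = 7 ballots, Zhou on 10. Zhou wins 10–7.
Novak vs Aoki: Novak preferred on 3+3+2 = 8 ballots; Aoki wins 9–8.
Novak vs Pham: 6 to 11, Pham.
Novak vs Janssen: Novak preferred on 3+4 = 7 ballots; Janssen wins 10–7.
Novak vs Zhou: 3+3 = 6 for Novak, 11 for Zhou — Zhou by 11–6.
Aoki vs Pham: Aoki is ranked higher on 3+4+4+1 = 12 ballots, Pham on 5. Aoki wins 12–5.
Aoki vs Janssen: 3+4+1 = 8 for Aoki, 9 for Janssen — Janssen by 9–8.
Aoki vs Zhou: Aoki preferred on 3+4+3+1 = 11 ballots; Aoki wins 11–6.
Pham vs Janssen: Pham preferred on 3+4 = 7 ballots; Janssen wins 10–7.
Pham vs Zhou: 3 for Pham, 14 for Zhou — Zhou by 14–3.
Janssen vs Zhou: 4+3 = 7 for Janssen, 10 for Zhou — Zhou by 10–7.
Each candidate drops at least one matchup (Weber loses to Novak; Novak loses to Aoki; Aoki loses to Janssen; Pham loses to Weber; Janssen loses to Zhou; Zhou loses to Aoki); the cycle Weber beats Pham beats Novak beats Weber rules out a Condorcet winner.

none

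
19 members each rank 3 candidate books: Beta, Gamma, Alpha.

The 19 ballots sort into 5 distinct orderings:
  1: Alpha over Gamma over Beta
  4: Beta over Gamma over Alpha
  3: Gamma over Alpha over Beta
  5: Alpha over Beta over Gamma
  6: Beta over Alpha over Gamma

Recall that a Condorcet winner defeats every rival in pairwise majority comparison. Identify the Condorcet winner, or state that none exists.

Pairwise majorities:
Beta vs Gamma: Beta preferred on 4+5+6 = 15 ballots; Beta wins 15–4.
Beta vs Alpha: Beta preferred on 4+6 = 10 ballots; Beta wins 10–9.
Gamma vs Alpha: 4+3 = 7 for Gamma, 12 for Alpha — Alpha by 12–7.
Only Beta has no losses; Beta is the Condorcet winner.

Beta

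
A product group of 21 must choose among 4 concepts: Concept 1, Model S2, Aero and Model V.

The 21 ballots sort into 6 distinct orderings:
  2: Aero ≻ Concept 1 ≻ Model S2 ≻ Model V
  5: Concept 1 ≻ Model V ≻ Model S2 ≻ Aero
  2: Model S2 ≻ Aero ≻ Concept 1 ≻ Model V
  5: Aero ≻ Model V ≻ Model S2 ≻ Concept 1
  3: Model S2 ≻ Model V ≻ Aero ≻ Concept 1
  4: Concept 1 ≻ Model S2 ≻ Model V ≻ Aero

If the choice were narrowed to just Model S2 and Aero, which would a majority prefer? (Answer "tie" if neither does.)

Model S2

Ballots ranking Model S2 above Aero: 5 + 2 + 3 + 4 = 14.
Ballots ranking Aero above Model S2: 21 − 14 = 7.
Model S2 wins the head-to-head 14–7.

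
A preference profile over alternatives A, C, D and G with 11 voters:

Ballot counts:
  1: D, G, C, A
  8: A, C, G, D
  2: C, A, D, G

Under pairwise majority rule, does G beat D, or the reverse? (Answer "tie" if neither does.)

Ballots ranking G above D: 8.
Ballots ranking D above G: 11 − 8 = 3.
G wins the head-to-head 8–3.

G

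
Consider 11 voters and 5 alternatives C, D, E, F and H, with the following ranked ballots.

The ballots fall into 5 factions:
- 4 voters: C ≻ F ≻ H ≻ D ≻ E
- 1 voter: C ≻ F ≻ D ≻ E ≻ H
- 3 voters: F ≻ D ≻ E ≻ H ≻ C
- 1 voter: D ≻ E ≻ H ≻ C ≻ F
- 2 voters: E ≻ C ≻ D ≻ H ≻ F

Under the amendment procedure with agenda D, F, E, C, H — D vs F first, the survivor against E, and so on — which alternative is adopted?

C

Round 1: D vs F — 3–8, F advances.
Round 2: F vs E — 8–3, F advances.
Round 3: F vs C — 3–8, C advances.
Round 4: C vs H — 7–4, C advances.
The agenda winner is C.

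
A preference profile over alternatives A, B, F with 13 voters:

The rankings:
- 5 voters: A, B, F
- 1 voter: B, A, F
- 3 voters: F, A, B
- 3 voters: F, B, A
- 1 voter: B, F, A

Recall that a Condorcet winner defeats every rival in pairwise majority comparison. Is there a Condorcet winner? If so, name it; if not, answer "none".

Check each pair by majority over 13 ballots:
A vs B: A wins 8–5.
A vs F: F wins 7–6.
B vs F: B wins 7–6.
No alternative is unbeaten: A loses to F; B loses to A; F loses to B. In particular A → B → F → A is a majority cycle — no Condorcet winner exists.

none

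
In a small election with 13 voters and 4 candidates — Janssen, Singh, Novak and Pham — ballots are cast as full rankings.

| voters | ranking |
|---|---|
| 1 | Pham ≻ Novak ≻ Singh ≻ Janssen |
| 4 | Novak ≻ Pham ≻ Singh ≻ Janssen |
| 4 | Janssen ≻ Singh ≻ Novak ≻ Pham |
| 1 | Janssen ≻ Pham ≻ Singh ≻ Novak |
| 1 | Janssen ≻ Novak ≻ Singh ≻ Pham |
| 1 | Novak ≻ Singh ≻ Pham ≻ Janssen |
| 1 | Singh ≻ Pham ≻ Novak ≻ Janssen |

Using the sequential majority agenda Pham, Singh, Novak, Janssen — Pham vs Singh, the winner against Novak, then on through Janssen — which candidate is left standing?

Round 1: Pham vs Singh — 6–7, Singh advances.
Round 2: Singh vs Novak — 6–7, Novak advances.
Round 3: Novak vs Janssen — 7–6, Novak advances.
The agenda winner is Novak.

Novak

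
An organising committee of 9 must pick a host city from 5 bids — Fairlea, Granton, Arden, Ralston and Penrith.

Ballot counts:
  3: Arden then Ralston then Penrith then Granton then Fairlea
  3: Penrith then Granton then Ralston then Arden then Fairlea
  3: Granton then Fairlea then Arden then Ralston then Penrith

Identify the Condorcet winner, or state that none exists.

none

Pairwise majorities:
Fairlea vs Granton: Granton wins 9–0.
Fairlea vs Arden: Arden wins 6–3.
Fairlea vs Ralston: Ralston wins 6–3.
Fairlea vs Penrith: Penrith wins 6–3.
Granton vs Arden: Granton, 6–3.
Granton vs Ralston: Granton, 6–3.
Granton vs Penrith: Penrith, 6–3.
Arden vs Ralston: Arden, 6–3.
Arden vs Penrith: Arden, 6–3.
Ralston vs Penrith: Ralston wins 6–3.
No city is unbeaten: Fairlea loses to Granton; Granton loses to Penrith; Arden loses to Granton; Ralston loses to Granton; Penrith loses to Arden. In particular Granton > Arden > Penrith > Granton is a majority cycle — no Condorcet winner exists.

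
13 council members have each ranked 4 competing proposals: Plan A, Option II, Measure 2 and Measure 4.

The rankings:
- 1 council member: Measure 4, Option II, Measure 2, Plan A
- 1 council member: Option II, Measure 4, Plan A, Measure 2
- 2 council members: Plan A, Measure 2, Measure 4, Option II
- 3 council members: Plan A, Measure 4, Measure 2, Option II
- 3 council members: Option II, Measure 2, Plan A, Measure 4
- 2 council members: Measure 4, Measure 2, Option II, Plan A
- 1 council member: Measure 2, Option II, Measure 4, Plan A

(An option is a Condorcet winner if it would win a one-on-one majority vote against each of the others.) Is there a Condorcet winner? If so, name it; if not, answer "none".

Pairwise majorities:
Plan A–Option II: Option II 8–5.
Plan A–Measure 2: Measure 2 7–6.
Plan A vs Measure 4: Plan A, 8–5.
Option II vs Measure 2: Measure 2 wins 8–5.
Option II vs Measure 4: Measure 4 wins 8–5.
Measure 2 vs Measure 4: Measure 4 wins 7–6.
No option is unbeaten: Plan A loses to Option II; Option II loses to Measure 2; Measure 2 loses to Measure 4; Measure 4 loses to Plan A. In particular Plan A beats Measure 4 beats Option II beats Plan A is a majority cycle — no Condorcet winner exists.

none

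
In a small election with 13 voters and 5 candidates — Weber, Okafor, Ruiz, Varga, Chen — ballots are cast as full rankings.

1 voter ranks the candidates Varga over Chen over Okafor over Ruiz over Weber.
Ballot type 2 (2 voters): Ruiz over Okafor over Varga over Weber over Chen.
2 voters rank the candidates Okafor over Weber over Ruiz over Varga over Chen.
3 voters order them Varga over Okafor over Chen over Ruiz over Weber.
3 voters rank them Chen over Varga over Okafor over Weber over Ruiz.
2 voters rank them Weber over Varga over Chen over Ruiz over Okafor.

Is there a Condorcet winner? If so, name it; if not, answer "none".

Head-to-head results (13 voters):
Weber vs Okafor: 2 for Weber, 11 for Okafor — Okafor by 11–2.
Weber vs Ruiz: 2+3+2 = 7 for Weber, 6 for Ruiz — Weber by 7–6.
Weber vs Varga: 4 to 9, Varga.
Weber vs Chen: 2+2+2 = 6 for Weber, 7 for Chen — Chen by 7–6.
Okafor vs Ruiz: Okafor preferred on 1+2+3+3 = 9 ballots; Okafor wins 9–4.
Okafor vs Varga: Okafor is ranked higher on 2+2 = 4 ballots, Varga on 9. Varga wins 9–4.
Okafor vs Chen: 2+2+3 = 7 for Okafor, 6 for Chen — Okafor by 7–6.
Ruiz vs Varga: Ruiz preferred on 2+2 = 4 ballots; Varga wins 9–4.
Ruiz vs Chen: Ruiz preferred on 2+2 = 4 ballots; Chen wins 9–4.
Varga vs Chen: 10 to 3, Varga.
Varga beats each of Weber, Okafor, Ruiz, Chen — Varga is the Condorcet winner.

Varga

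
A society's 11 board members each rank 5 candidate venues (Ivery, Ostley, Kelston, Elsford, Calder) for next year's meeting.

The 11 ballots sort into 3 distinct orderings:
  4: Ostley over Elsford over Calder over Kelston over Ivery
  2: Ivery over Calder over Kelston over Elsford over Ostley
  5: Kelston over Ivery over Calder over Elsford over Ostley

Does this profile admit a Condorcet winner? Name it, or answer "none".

none

Pairwise majorities:
Ivery vs Ostley: 2+5 = 7 for Ivery, 4 for Ostley — Ivery by 7–4.
Ivery vs Kelston: Ivery preferred on 2 ballots; Kelston wins 9–2.
Ivery vs Elsford: Ivery preferred on 2+5 = 7 ballots; Ivery wins 7–4.
Ivery vs Calder: Ivery is ranked higher on 2+5 = 7 ballots, Calder on 4. Ivery wins 7–4.
Ostley vs Kelston: Ostley preferred on 4 ballots; Kelston wins 7–4.
Ostley vs Elsford: 4 for Ostley, 7 for Elsford — Elsford by 7–4.
Ostley vs Calder: 4 to 7, Calder.
Kelston vs Elsford: Kelston preferred on 2+5 = 7 ballots; Kelston wins 7–4.
Kelston vs Calder: Kelston preferred on 5 ballots; Calder wins 6–5.
Elsford vs Calder: 4 for Elsford, 7 for Calder — Calder by 7–4.
Each city drops at least one matchup (Ivery loses to Kelston; Ostley loses to Ivery; Kelston loses to Calder; Elsford loses to Ivery; Calder loses to Ivery); the cycle Ivery beats Calder beats Kelston beats Ivery rules out a Condorcet winner.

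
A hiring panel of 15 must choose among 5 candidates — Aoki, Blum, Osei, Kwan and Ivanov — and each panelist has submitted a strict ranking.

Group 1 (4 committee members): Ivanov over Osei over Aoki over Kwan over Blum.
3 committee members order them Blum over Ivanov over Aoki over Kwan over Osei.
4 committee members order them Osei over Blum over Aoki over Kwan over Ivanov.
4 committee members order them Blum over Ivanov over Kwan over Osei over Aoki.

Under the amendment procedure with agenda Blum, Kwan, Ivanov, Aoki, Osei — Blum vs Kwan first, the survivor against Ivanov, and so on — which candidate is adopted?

Round 1: Blum vs Kwan — 11–4, Blum advances.
Round 2: Blum vs Ivanov — 11–4, Blum advances.
Round 3: Blum vs Aoki — 11–4, Blum advances.
Round 4: Blum vs Osei — 7–8, Osei advances.
Osei survives the agenda.

Osei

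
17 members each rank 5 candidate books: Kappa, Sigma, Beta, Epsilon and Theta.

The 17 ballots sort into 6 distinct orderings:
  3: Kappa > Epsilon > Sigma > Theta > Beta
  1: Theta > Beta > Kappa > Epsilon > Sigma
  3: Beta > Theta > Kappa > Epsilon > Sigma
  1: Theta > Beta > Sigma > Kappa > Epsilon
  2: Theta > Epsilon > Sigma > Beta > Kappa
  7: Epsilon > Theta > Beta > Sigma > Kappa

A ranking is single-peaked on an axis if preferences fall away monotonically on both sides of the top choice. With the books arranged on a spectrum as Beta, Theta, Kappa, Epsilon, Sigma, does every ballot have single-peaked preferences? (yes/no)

no

Axis positions: Beta=1, Theta=2, Kappa=3, Epsilon=4, Sigma=5.
Cluster 1 (peak Kappa at position 3): ranking walks positions 3-4-5-2-1, expanding outward from the peak — single-peaked.
Cluster 2 (peak Theta at position 2): ranking walks positions 2-1-3-4-5, expanding outward from the peak — single-peaked.
Cluster 3 (peak Beta at position 1): ranking walks positions 1-2-3-4-5, expanding outward from the peak — single-peaked.
Cluster 4: ranking walks positions 2-1-5-3-4; Sigma is ranked above Kappa even though Kappa lies between Sigma and the peak Theta on the axis — preferences dip and rise again. Not single-peaked.
Cluster 5: ranking walks positions 2-4-5-1-3; Epsilon is ranked above Kappa even though Kappa lies between Epsilon and the peak Theta on the axis — preferences dip and rise again. Not single-peaked.
Cluster 6: ranking walks positions 4-2-1-5-3; Theta is ranked above Kappa even though Kappa lies between Theta and the peak Epsilon on the axis — preferences dip and rise again. Not single-peaked.
Cluster 4 violates single-peakedness, so the profile is not single-peaked on this axis.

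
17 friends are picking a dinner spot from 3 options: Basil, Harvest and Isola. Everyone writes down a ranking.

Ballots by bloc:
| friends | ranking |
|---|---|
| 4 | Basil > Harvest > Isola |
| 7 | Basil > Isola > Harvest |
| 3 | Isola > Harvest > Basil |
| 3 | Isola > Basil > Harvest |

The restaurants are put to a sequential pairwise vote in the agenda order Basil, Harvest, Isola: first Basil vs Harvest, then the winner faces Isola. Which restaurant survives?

Basil

Round 1: Basil vs Harvest — 14–3, Basil advances.
Round 2: Basil vs Isola — 11–6, Basil advances.
The agenda winner is Basil.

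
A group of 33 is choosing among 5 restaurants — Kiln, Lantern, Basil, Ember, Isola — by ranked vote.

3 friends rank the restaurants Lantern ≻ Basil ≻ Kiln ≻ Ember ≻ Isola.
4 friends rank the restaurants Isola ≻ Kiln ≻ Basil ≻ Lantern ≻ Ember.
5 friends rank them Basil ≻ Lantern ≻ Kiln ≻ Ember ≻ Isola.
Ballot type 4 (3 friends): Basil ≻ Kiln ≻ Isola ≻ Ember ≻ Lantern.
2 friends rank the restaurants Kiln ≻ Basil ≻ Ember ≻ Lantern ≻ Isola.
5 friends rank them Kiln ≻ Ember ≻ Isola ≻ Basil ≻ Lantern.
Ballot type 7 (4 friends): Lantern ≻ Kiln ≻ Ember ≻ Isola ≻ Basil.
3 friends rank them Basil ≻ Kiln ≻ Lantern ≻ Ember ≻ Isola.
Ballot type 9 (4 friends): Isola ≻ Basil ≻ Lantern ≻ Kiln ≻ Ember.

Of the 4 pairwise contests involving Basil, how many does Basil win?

Basil against each rival (33 friends):
Basil–Kiln: Basil 18–15.
Basil vs Lantern: Basil wins 26–7.
Basil vs Ember: Basil wins 24–9.
Basil vs Isola: Basil is ranked higher on 3+5+3+2+3 = 16 ballots, Isola on 17. Isola wins 17–16.
Basil beats Kiln, Lantern, Ember; loses to Isola — 3 pairwise wins.

3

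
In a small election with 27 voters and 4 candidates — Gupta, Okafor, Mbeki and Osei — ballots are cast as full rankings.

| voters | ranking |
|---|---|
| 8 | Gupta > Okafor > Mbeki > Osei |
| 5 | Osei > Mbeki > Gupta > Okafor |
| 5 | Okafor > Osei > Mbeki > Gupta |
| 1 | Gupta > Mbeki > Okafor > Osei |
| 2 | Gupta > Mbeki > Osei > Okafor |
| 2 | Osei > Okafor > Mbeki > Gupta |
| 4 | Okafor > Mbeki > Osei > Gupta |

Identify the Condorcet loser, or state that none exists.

none

Pairwise majorities:
Gupta vs Okafor: Gupta, 16–11.
Gupta–Mbeki: Mbeki 16–11.
Gupta vs Osei: Osei wins 16–11.
Okafor vs Mbeki: 19 to 8, Okafor.
Okafor vs Osei: Okafor, 18–9.
Mbeki vs Osei: Mbeki, 15–12.
Each candidate has at least one pairwise win (Gupta beats Okafor; Okafor beats Mbeki; Mbeki beats Gupta; Osei beats Gupta) — no Condorcet loser.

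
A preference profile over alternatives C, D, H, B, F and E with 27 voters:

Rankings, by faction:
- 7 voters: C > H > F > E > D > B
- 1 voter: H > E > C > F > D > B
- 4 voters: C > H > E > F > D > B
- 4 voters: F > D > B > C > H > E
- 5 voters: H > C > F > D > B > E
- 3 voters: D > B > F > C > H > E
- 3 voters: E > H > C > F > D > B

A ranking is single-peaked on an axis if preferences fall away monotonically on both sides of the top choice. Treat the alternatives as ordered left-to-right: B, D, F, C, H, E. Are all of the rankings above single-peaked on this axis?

Axis positions: B=1, D=2, F=3, C=4, H=5, E=6.
Faction 1 (peak C at position 4): ranking walks positions 4-5-3-6-2-1, expanding outward from the peak — single-peaked.
Faction 2 (peak H at position 5): ranking walks positions 5-6-4-3-2-1, expanding outward from the peak — single-peaked.
Faction 3 (peak C at position 4): ranking walks positions 4-5-6-3-2-1, expanding outward from the peak — single-peaked.
Faction 4 (peak F at position 3): ranking walks positions 3-2-1-4-5-6, expanding outward from the peak — single-peaked.
Faction 5 (peak H at position 5): ranking walks positions 5-4-3-2-1-6, expanding outward from the peak — single-peaked.
Faction 6 (peak D at position 2): ranking walks positions 2-1-3-4-5-6, expanding outward from the peak — single-peaked.
Faction 7 (peak E at position 6): ranking walks positions 6-5-4-3-2-1, expanding outward from the peak — single-peaked.
Every ranking is single-peaked on this axis.

yes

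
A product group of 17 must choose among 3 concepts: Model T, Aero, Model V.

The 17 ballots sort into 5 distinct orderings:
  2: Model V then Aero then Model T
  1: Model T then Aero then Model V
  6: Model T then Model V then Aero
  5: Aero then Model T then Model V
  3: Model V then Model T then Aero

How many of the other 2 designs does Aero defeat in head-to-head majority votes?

Aero against each rival (17 engineers):
Aero vs Model T: Aero is ranked higher on 2+5 = 7 ballots, Model T on 10. Model T wins 10–7.
Aero vs Model V: 1+5 = 6 for Aero, 11 for Model V — Model V by 11–6.
Aero beats no one; loses to Model T, Model V — 0 pairwise wins.

0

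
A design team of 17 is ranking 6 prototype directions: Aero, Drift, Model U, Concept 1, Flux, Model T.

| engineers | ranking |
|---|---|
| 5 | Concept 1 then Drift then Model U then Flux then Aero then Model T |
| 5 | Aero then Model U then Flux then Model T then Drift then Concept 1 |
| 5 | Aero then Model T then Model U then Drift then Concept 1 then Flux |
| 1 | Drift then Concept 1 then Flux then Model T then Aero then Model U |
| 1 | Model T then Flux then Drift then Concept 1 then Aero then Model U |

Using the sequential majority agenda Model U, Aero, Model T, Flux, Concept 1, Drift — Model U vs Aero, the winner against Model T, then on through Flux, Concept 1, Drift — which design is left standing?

Round 1: Model U vs Aero — 5–12, Aero advances.
Round 2: Aero vs Model T — 15–2, Aero advances.
Round 3: Aero vs Flux — 10–7, Aero advances.
Round 4: Aero vs Concept 1 — 10–7, Aero advances.
Round 5: Aero vs Drift — 10–7, Aero advances.
Aero survives the agenda.

Aero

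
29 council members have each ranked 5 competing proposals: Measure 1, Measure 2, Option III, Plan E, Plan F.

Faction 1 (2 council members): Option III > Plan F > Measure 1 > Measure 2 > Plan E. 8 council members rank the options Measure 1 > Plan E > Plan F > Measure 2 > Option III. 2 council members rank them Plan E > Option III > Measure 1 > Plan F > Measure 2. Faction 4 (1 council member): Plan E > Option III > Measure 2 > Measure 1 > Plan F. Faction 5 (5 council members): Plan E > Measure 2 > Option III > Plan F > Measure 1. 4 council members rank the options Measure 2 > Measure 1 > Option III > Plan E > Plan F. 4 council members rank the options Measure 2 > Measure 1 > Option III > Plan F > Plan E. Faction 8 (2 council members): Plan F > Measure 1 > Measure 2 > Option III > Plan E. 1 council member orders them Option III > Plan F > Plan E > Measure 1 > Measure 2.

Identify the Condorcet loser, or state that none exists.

none

Head-to-head results (29 council members):
Measure 1–Measure 2: Measure 1 15–14.
Measure 1 vs Option III: Measure 1 wins 18–11.
Measure 1 vs Plan E: Measure 1 wins 20–9.
Measure 1 vs Plan F: Measure 1 is ranked higher on 8+2+1+4+4 = 19 ballots, Plan F on 10. Measure 1 wins 19–10.
Measure 2 vs Option III: 8+5+4+4+2 = 23 for Measure 2, 6 for Option III — Measure 2 by 23–6.
Measure 2 vs Plan E: Plan E wins 17–12.
Measure 2–Plan F: Plan F 15–14.
Option III vs Plan E: 2+4+4+2+1 = 13 for Option III, 16 for Plan E — Plan E by 16–13.
Option III vs Plan F: Option III wins 19–10.
Plan E vs Plan F: Plan E preferred on 8+2+1+5+4 = 20 ballots; Plan E wins 20–9.
Each option has at least one pairwise win (Measure 1 beats Measure 2; Measure 2 beats Option III; Option III beats Plan F; Plan E beats Measure 2; Plan F beats Measure 2) — no Condorcet loser.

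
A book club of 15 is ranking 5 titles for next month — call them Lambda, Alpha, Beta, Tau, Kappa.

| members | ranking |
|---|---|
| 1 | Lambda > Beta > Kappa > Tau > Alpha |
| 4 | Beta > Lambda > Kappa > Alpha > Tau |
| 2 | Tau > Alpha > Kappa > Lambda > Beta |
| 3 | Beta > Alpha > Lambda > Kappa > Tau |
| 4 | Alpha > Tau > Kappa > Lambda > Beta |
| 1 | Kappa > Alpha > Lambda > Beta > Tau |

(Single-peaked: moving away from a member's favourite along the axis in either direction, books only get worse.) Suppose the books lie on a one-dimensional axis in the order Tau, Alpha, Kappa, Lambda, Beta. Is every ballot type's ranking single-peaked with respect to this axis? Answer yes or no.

no

Axis positions: Tau=1, Alpha=2, Kappa=3, Lambda=4, Beta=5.
Ballot type 1: ranking walks positions 4-5-3-1-2; Tau is ranked above Alpha even though Alpha lies between Tau and the peak Lambda on the axis — preferences dip and rise again. Not single-peaked.
Ballot type 2 (peak Beta at position 5): ranking walks positions 5-4-3-2-1, expanding outward from the peak — single-peaked.
Ballot type 3 (peak Tau at position 1): ranking walks positions 1-2-3-4-5, expanding outward from the peak — single-peaked.
Ballot type 4: ranking walks positions 5-2-4-3-1; Alpha is ranked above Lambda even though Lambda lies between Alpha and the peak Beta on the axis — preferences dip and rise again. Not single-peaked.
Ballot type 5 (peak Alpha at position 2): ranking walks positions 2-1-3-4-5, expanding outward from the peak — single-peaked.
Ballot type 6 (peak Kappa at position 3): ranking walks positions 3-2-4-5-1, expanding outward from the peak — single-peaked.
Ballot type 1 violates single-peakedness, so the profile is not single-peaked on this axis.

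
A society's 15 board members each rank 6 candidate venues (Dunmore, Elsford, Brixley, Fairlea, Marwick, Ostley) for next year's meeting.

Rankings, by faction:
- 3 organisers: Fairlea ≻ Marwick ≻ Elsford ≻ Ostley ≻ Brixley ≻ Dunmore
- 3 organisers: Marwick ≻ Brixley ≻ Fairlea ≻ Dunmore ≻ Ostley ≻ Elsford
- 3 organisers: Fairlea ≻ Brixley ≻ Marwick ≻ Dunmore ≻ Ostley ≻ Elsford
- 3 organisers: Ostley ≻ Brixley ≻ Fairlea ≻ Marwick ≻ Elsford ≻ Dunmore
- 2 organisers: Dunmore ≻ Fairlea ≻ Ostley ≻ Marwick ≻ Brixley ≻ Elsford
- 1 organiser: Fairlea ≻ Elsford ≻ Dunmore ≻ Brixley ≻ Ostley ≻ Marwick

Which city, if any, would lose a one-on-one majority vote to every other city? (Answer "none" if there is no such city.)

Elsford

Head-to-head results (15 organisers):
Dunmore vs Elsford: 3+3+2 = 8 for Dunmore, 7 for Elsford — Dunmore by 8–7.
Dunmore vs Brixley: Dunmore preferred on 2+1 = 3 ballots; Brixley wins 12–3.
Dunmore–Fairlea: Fairlea 13–2.
Dunmore vs Marwick: 3 to 12, Marwick.
Dunmore vs Ostley: Dunmore is ranked higher on 3+3+2+1 = 9 ballots, Ostley on 6. Dunmore wins 9–6.
Elsford vs Brixley: Brixley, 11–4.
Elsford vs Fairlea: Elsford is ranked higher on 0 ballots, Fairlea on 15. Fairlea wins 15–0.
Elsford vs Marwick: 1 to 14, Marwick.
Elsford vs Ostley: Elsford preferred on 3+1 = 4 ballots; Ostley wins 11–4.
Brixley vs Fairlea: Brixley preferred on 3+3 = 6 ballots; Fairlea wins 9–6.
Brixley vs Marwick: 3+3+1 = 7 for Brixley, 8 for Marwick — Marwick by 8–7.
Brixley vs Ostley: 3+3+1 = 7 for Brixley, 8 for Ostley — Ostley by 8–7.
Fairlea vs Marwick: 12 to 3, Fairlea.
Fairlea vs Ostley: 3+3+3+2+1 = 12 for Fairlea, 3 for Ostley — Fairlea by 12–3.
Marwick–Ostley: Marwick 9–6.
Elsford loses to every other city — it is the Condorcet loser.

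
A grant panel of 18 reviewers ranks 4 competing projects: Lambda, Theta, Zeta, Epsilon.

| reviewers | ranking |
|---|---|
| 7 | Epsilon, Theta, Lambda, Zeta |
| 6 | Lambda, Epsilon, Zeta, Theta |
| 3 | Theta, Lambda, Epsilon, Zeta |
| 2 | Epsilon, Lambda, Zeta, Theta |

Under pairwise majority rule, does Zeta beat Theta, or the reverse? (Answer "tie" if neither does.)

Ballots ranking Zeta above Theta: 6 + 2 = 8.
Ballots ranking Theta above Zeta: 18 − 8 = 10.
Theta wins the head-to-head 10–8.

Theta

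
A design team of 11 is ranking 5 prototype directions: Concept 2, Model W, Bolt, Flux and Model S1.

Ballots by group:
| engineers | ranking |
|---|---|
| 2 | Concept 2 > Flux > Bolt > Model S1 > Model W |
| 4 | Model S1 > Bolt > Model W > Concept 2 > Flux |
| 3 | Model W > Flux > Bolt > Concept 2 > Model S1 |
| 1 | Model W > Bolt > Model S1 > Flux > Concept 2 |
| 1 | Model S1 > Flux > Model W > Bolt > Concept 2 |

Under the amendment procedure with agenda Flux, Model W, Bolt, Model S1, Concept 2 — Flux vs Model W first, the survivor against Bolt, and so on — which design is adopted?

Round 1: Flux vs Model W — 3–8, Model W advances.
Round 2: Model W vs Bolt — 5–6, Bolt advances.
Round 3: Bolt vs Model S1 — 6–5, Bolt advances.
Round 4: Bolt vs Concept 2 — 9–2, Bolt advances.
Bolt survives the agenda.

Bolt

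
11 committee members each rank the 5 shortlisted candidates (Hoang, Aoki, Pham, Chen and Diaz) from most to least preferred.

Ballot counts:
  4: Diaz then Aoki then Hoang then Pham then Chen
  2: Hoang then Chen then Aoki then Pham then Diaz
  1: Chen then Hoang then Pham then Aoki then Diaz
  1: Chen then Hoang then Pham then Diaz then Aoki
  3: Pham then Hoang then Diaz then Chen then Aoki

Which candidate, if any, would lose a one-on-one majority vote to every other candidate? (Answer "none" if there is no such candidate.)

Pairwise majorities:
Hoang vs Aoki: Hoang is ranked higher on 2+1+1+3 = 7 ballots, Aoki on 4. Hoang wins 7–4.
Hoang vs Pham: Hoang preferred on 4+2+1+1 = 8 ballots; Hoang wins 8–3.
Hoang vs Chen: Hoang is ranked higher on 4+2+3 = 9 ballots, Chen on 2. Hoang wins 9–2.
Hoang vs Diaz: Hoang, 7–4.
Aoki vs Pham: 4+2 = 6 for Aoki, 5 for Pham — Aoki by 6–5.
Aoki vs Chen: Chen wins 7–4.
Aoki vs Diaz: Diaz, 8–3.
Pham vs Chen: Pham is ranked higher on 4+3 = 7 ballots, Chen on 4. Pham wins 7–4.
Pham vs Diaz: 2+1+1+3 = 7 for Pham, 4 for Diaz — Pham by 7–4.
Chen–Diaz: Diaz 7–4.
Each candidate has at least one pairwise win (Hoang beats Aoki; Aoki beats Pham; Pham beats Chen; Chen beats Aoki; Diaz beats Aoki) — no Condorcet loser.

none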